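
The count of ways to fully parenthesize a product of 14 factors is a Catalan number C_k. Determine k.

13

Parenthesizations of m factors correspond to full binary trees with m leaves, counted by C_{m−1}; m = 14 gives C_13.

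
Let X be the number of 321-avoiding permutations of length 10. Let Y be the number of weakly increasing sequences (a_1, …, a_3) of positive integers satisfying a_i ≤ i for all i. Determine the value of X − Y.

16791

Permutations of [n] avoiding any single length-3 pattern are counted by C_n; here n = 10. So X = C_10 = 16796.
Such sub-staircase sequences of length n are counted by C_n; here n = 3. So Y = C_3 = 5.
X − Y = 16796 − 5 = 16791.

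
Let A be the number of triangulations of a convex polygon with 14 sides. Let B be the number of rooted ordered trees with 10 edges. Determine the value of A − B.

A convex 14-gon is triangulated into 12 triangles, and the number of such triangulations is the Catalan number C_{14−2} = C_12. So A = C_12 = 208012.
Rooted ordered trees with n edges are counted by C_n; here n = 10. So B = C_10 = 16796.
A − B = 208012 − 16796 = 191216.

191216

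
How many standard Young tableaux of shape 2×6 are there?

Standard Young tableaux of shape 2×n are counted by C_n; here n = 6.
C_6 = C(12,6)/7 = 924/7 = 132.

132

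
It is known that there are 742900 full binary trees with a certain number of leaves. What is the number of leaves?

Full binary trees with L leaves are counted by C_{L−1}; 742900 = C_13.
So the index is 13, and the number of leaves is 13 + 1 = 14.

14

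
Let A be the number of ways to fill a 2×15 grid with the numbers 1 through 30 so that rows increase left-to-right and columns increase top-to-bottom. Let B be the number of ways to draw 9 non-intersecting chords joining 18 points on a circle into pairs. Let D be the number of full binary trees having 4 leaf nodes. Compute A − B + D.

9689988

By the hook-length formula (or a Dyck-path bijection), SYT of shape 2×15 number C_15. So A = C_15 = 9694845.
Pairing 18 circle points by 9 non-crossing chords gives C_9 matchings. So B = C_9 = 4862.
Full binary trees with 4 leaves have 4−1 = 3 internal nodes, so there are C_3 of them. So D = C_3 = 5.
A − B + D = 9694845 − 4862 + 5 = 9689988.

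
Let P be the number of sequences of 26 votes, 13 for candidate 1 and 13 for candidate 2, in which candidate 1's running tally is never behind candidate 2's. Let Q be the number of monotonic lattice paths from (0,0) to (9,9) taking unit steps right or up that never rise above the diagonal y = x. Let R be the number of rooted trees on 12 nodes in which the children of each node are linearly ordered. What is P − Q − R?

Ballot sequences with n votes each where one side never trails are Dyck words, counted by C_n; here n = 13. So P = C_13 = 742900.
Monotone paths in an n×n grid that stay weakly below the diagonal are counted by C_n; here n = 9. So Q = C_9 = 4862.
A rooted plane tree on 12 nodes has 11 edges, and such trees are counted by C_11. So R = C_11 = 58786.
P − Q − R = 742900 − 4862 − 58786 = 679252.

679252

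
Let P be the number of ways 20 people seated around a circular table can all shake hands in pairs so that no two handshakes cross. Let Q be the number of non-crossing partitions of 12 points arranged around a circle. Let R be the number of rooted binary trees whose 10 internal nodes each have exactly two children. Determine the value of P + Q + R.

With 20 = 2·10 people, non-crossing handshake pairings are non-crossing perfect matchings on a circle, counted by C_10. So P = C_10 = 16796.
The non-crossing partitions of [12] form a lattice of size C_12. So Q = C_12 = 208012.
Full binary trees with n internal nodes are counted by C_n; here n = 10. So R = C_10 = 16796.
P + Q + R = 16796 + 208012 + 16796 = 241604.

241604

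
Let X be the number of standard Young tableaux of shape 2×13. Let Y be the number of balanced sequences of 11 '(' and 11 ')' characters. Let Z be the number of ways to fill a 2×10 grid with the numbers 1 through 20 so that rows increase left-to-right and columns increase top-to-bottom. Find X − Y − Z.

667318

By the hook-length formula (or a Dyck-path bijection), SYT of shape 2×13 number C_13. So X = C_13 = 742900.
Balanced strings of n pairs of brackets are counted by C_n; here n = 11. So Y = C_11 = 58786.
By the hook-length formula (or a Dyck-path bijection), SYT of shape 2×10 number C_10. So Z = C_10 = 16796.
X − Y − Z = 742900 − 58786 − 16796 = 667318.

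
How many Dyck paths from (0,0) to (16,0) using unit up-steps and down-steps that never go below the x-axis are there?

Paths of 8 up- and 8 down-steps that never dip below the axis are Dyck paths; their count is C_8.
C_8 = C_7 · 2(2·7+1)/(7+2) = 429 · 30/9 = 1430.

1430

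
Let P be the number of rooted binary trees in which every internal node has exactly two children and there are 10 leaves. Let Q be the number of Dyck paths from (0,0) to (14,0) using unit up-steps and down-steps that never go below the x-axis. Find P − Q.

A full binary tree with L leaves has L−1 internal nodes and is counted by C_{L−1}; L = 10 gives C_9. So P = C_9 = 4862.
Dyck paths of semilength n (length 2n) are counted by C_n; here n = 7. So Q = C_7 = 429.
P − Q = 4862 − 429 = 4433.

4433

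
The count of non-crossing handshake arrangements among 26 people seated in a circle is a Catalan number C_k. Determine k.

With 26 = 2·13 people, non-crossing handshake pairings are non-crossing perfect matchings on a circle, counted by C_13.

13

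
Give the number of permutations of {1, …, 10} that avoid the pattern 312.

16796

For any fixed pattern of length 3, the pattern-avoiding permutations of [10] number C_10.
C_10 = C_9 · 2(2·9+1)/(9+2) = 4862 · 38/11 = 16796.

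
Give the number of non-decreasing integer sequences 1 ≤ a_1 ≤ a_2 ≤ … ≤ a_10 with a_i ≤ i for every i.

Such sub-staircase sequences of length n are counted by C_n; here n = 10.
C_10 = 16796.

16796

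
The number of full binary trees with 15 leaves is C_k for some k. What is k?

14

Full binary trees with 15 leaves have 15−1 = 14 internal nodes, so there are C_14 of them.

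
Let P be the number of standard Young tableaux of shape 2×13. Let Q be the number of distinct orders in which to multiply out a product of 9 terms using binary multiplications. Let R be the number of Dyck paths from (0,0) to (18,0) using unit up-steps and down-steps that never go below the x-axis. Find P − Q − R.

Standard Young tableaux of shape 2×n are counted by C_n; here n = 13. So P = C_13 = 742900.
Parenthesizations of m factors correspond to full binary trees with m leaves, counted by C_{m−1}; m = 9 gives C_8. So Q = C_8 = 1430.
Paths of 9 up- and 9 down-steps that never dip below the axis are Dyck paths; their count is C_9. So R = C_9 = 4862.
P − Q − R = 742900 − 1430 − 4862 = 736608.

736608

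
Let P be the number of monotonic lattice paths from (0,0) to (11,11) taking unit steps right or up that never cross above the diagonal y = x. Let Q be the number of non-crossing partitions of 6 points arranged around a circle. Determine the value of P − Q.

Sub-diagonal monotone paths from (0,0) to (11,11) biject with Dyck paths of semilength 11, giving C_11. So P = C_11 = 58786.
The non-crossing partitions of [6] form a lattice of size C_6. So Q = C_6 = 132.
P − Q = 58786 − 132 = 58654.

58654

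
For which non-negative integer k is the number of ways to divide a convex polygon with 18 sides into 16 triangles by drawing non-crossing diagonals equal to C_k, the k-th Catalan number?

Triangulations of a convex m-gon are counted by C_{m−2}; with m = 18 this is C_16.

16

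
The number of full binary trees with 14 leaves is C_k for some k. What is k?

13

A full binary tree with L leaves has L−1 internal nodes and is counted by C_{L−1}; L = 14 gives C_13.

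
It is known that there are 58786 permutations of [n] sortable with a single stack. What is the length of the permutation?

11

Stack-sortable permutations of [n] are counted by C_n. Since C_11 = 58786, the index is 11.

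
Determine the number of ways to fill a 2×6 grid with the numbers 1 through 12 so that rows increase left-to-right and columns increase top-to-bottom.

132

By the hook-length formula (or a Dyck-path bijection), SYT of shape 2×6 number C_6.
C_6 = 132.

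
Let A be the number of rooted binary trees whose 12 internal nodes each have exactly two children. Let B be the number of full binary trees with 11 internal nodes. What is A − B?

149226

Full binary trees with n internal nodes are counted by C_n; here n = 12. So A = C_12 = 208012.
Full binary trees with n internal nodes are counted by C_n; here n = 11. So B = C_11 = 58786.
A − B = 208012 − 58786 = 149226.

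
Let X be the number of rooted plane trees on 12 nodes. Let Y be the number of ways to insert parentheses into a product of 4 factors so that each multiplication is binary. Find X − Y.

A rooted plane tree on 12 nodes has 11 edges, and such trees are counted by C_11. So X = C_11 = 58786.
Ways to associate a product of 4 factors correspond to binary trees on 4 leaves, so the count is C_3. So Y = C_3 = 5.
X − Y = 58786 − 5 = 58781.

58781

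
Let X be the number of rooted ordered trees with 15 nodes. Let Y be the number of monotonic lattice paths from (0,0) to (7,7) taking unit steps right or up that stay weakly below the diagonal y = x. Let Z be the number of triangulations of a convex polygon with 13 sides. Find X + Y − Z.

A rooted plane tree on 15 nodes has 14 edges, and such trees are counted by C_14. So X = C_14 = 2674440.
Monotone paths in an n×n grid that stay weakly below the diagonal are counted by C_n; here n = 7. So Y = C_7 = 429.
The number of triangulations of a 13-gon is the Catalan number C_11 (index = sides − 2). So Z = C_11 = 58786.
X + Y − Z = 2674440 + 429 − 58786 = 2616083.

2616083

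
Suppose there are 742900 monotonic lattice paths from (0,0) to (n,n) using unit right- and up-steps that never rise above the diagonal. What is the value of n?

13

Such diagonal-avoiding paths in an n×n grid are counted by C_n. The Catalan number equal to 742900 is C_13.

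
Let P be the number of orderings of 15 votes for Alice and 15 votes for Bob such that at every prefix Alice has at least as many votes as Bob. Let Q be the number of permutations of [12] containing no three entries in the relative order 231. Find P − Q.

9486833

Reading a vote for the leader as '(' and for the other as ')' turns such a sequence into a balanced string of 15 pairs, so the count is C_15. So P = C_15 = 9694845.
For any fixed pattern of length 3, the pattern-avoiding permutations of [12] number C_12. So Q = C_12 = 208012.
P − Q = 9694845 − 208012 = 9486833.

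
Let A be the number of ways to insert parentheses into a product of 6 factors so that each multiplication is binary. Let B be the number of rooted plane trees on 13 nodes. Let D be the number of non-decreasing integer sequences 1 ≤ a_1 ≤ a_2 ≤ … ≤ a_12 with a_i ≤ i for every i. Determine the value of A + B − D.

Ways to associate a product of 6 factors correspond to binary trees on 6 leaves, so the count is C_5. So A = C_5 = 42.
Rooted ordered (plane) trees on m nodes have m−1 edges and are counted by C_{m−1}; m = 13 gives C_12. So B = C_12 = 208012.
Weakly increasing sequences with a_i ≤ i biject with Dyck paths of semilength 12, so there are C_12. So D = C_12 = 208012.
A + B − D = 42 + 208012 − 208012 = 42.

42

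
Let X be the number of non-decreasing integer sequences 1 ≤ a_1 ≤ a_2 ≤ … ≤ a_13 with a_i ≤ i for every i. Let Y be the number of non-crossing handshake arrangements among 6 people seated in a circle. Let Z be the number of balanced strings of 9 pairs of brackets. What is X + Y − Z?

Weakly increasing sequences with a_i ≤ i biject with Dyck paths of semilength 13, so there are C_13. So X = C_13 = 742900.
Non-crossing handshake pairings of 2n people are counted by C_n; 6 people gives n = 3. So Y = C_3 = 5.
A balanced arrangement of 9 bracket pairs is a Dyck word of semilength 9, so the count is C_9. So Z = C_9 = 4862.
X + Y − Z = 742900 + 5 − 4862 = 738043.

738043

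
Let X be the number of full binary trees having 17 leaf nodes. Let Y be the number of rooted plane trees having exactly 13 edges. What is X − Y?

34614770

Full binary trees with 17 leaves have 17−1 = 16 internal nodes, so there are C_16 of them. So X = C_16 = 35357670.
A rooted plane tree with 13 edges has 14 nodes, and the count is C_13. So Y = C_13 = 742900.
X − Y = 35357670 − 742900 = 34614770.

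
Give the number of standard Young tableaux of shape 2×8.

Standard Young tableaux of shape 2×n are counted by C_n; here n = 8.
C_8 = C_7 · 2(2·7+1)/(7+2) = 429 · 30/9 = 1430.

1430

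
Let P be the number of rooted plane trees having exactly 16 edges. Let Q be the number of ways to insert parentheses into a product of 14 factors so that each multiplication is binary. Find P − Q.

34614770

A rooted plane tree with 16 edges has 17 nodes, and the count is C_16. So P = C_16 = 35357670.
Bracketing 14 factors into binary products is counted by C_{14−1} = C_13. So Q = C_13 = 742900.
P − Q = 35357670 − 742900 = 34614770.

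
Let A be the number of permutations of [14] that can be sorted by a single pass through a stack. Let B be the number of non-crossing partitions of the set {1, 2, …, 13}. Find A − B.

1931540

Stack-sortable permutations are exactly the 231-avoiding ones, counted by C_n; here n = 14. So A = C_14 = 2674440.
Non-crossing partitions of an n-element set are counted by C_n; here n = 13. So B = C_13 = 742900.
A − B = 2674440 − 742900 = 1931540.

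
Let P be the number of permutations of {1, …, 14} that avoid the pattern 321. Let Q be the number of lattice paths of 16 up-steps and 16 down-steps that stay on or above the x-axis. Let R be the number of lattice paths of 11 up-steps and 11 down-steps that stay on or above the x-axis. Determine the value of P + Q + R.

38090896

For any fixed pattern of length 3, the pattern-avoiding permutations of [14] number C_14. So P = C_14 = 2674440.
Dyck paths of semilength n (length 2n) are counted by C_n; here n = 16. So Q = C_16 = 35357670.
A Dyck path with 11 up-steps and 11 down-steps has semilength 11, so there are C_11 of them. So R = C_11 = 58786.
P + Q + R = 2674440 + 35357670 + 58786 = 38090896.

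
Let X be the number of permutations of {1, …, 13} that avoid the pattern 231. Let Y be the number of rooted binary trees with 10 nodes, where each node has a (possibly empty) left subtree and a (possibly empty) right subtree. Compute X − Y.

726104

For any fixed pattern of length 3, the pattern-avoiding permutations of [13] number C_13. So X = C_13 = 742900.
Rooted binary trees with 10 nodes (each child slot possibly empty) number C_10. So Y = C_10 = 16796.
X − Y = 742900 − 16796 = 726104.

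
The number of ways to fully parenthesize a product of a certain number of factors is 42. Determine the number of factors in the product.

6

Parenthesizations of m factors are counted by C_{m−1}; 42 = C_5.
So the index is 5, and the number of factors is 5 + 1 = 6.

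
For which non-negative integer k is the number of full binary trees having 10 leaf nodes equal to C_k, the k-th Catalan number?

A full binary tree with L leaves has L−1 internal nodes and is counted by C_{L−1}; L = 10 gives C_9.

9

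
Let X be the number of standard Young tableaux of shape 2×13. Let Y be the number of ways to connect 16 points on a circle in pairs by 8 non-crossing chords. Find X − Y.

741470

By the hook-length formula (or a Dyck-path bijection), SYT of shape 2×13 number C_13. So X = C_13 = 742900.
Pairing 16 circle points by 8 non-crossing chords gives C_8 matchings. So Y = C_8 = 1430.
X − Y = 742900 − 1430 = 741470.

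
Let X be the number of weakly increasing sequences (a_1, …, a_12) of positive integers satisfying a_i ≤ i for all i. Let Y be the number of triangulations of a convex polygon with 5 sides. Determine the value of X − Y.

208007

Weakly increasing sequences with a_i ≤ i biject with Dyck paths of semilength 12, so there are C_12. So X = C_12 = 208012.
A convex 5-gon is triangulated into 3 triangles, and the number of such triangulations is the Catalan number C_{5−2} = C_3. So Y = C_3 = 5.
X − Y = 208012 − 5 = 208007.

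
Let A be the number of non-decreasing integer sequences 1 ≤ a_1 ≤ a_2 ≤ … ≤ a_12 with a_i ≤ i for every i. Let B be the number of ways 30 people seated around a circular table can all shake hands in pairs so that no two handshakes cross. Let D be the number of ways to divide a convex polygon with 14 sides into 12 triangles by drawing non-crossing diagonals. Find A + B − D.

Weakly increasing sequences with a_i ≤ i biject with Dyck paths of semilength 12, so there are C_12. So A = C_12 = 208012.
With 30 = 2·15 people, non-crossing handshake pairings are non-crossing perfect matchings on a circle, counted by C_15. So B = C_15 = 9694845.
The number of triangulations of a 14-gon is the Catalan number C_12 (index = sides − 2). So D = C_12 = 208012.
A + B − D = 208012 + 9694845 − 208012 = 9694845.

9694845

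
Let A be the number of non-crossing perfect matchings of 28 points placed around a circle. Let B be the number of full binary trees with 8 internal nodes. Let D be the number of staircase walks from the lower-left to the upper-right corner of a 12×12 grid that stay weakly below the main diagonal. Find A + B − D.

2467858

Non-crossing perfect matchings of 2n points on a circle are counted by C_n; with 28 points, n = 14. So A = C_14 = 2674440.
Full binary trees with n internal nodes are counted by C_n; here n = 8. So B = C_8 = 1430.
Monotone paths in an n×n grid that stay weakly below the diagonal are counted by C_n; here n = 12. So D = C_12 = 208012.
A + B − D = 2674440 + 1430 − 208012 = 2467858.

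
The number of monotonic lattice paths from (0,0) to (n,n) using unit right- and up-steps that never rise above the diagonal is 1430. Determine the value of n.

8

Such diagonal-avoiding paths in an n×n grid are counted by C_n; 1430 = C_8.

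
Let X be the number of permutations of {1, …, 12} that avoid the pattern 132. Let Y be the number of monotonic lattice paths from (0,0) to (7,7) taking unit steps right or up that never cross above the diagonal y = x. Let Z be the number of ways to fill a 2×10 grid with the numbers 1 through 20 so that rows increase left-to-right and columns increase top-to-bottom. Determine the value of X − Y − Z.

190787

Permutations of [n] avoiding any single length-3 pattern are counted by C_n; here n = 12. So X = C_12 = 208012.
Monotone paths in an n×n grid that stay weakly below the diagonal are counted by C_n; here n = 7. So Y = C_7 = 429.
Standard Young tableaux of shape 2×n are counted by C_n; here n = 10. So Z = C_10 = 16796.
X − Y − Z = 208012 − 429 − 16796 = 190787.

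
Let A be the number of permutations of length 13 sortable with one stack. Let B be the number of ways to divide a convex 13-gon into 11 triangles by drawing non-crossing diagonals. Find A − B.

By Knuth's characterisation, the stack-sortable permutations of length 13 are the 231-avoiders, numbering C_13. So A = C_13 = 742900.
A convex 13-gon is triangulated into 11 triangles, and the number of such triangulations is the Catalan number C_{13−2} = C_11. So B = C_11 = 58786.
A − B = 742900 − 58786 = 684114.

684114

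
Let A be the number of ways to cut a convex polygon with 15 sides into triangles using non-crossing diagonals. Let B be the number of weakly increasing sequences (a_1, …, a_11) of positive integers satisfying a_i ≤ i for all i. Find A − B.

Triangulations of a convex m-gon are counted by C_{m−2}; with m = 15 this is C_13. So A = C_13 = 742900.
Such sub-staircase sequences of length n are counted by C_n; here n = 11. So B = C_11 = 58786.
A − B = 742900 − 58786 = 684114.

684114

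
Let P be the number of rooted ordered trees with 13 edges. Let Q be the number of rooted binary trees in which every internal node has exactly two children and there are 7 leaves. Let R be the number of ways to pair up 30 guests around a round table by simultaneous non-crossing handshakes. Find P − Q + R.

10437613

A rooted plane tree with 13 edges has 14 nodes, and the count is C_13. So P = C_13 = 742900.
Full binary trees with 7 leaves have 7−1 = 6 internal nodes, so there are C_6 of them. So Q = C_6 = 132.
Non-crossing handshake pairings of 2n people are counted by C_n; 30 people gives n = 15. So R = C_15 = 9694845.
P − Q + R = 742900 − 132 + 9694845 = 10437613.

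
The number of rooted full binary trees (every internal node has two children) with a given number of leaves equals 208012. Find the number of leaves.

Full binary trees with L leaves are counted by C_{L−1}; 208012 = C_12.
So the index is 12, and the number of leaves is 12 + 1 = 13.

13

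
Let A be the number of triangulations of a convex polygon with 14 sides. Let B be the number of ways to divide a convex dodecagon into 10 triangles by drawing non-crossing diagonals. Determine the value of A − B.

191216

Triangulations of a convex m-gon are counted by C_{m−2}; with m = 14 this is C_12. So A = C_12 = 208012.
A convex 12-gon is triangulated into 10 triangles, and the number of such triangulations is the Catalan number C_{12−2} = C_10. So B = C_10 = 16796.
A − B = 208012 − 16796 = 191216.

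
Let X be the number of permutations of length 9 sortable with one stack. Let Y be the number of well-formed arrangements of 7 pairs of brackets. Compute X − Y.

4433

By Knuth's characterisation, the stack-sortable permutations of length 9 are the 231-avoiders, numbering C_9. So X = C_9 = 4862.
Balanced strings of n pairs of brackets are counted by C_n; here n = 7. So Y = C_7 = 429.
X − Y = 4862 − 429 = 4433.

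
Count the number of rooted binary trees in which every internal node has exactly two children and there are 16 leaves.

9694845

Full binary trees with 16 leaves have 16−1 = 15 internal nodes, so there are C_15 of them.
C_15 = C(30,15)/16 = 155117520/16 = 9694845.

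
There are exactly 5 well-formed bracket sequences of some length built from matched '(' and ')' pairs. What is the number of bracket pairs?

Balanced strings of n bracket-pairs are counted by C_n. Since C_3 = 5, the index is 3.

3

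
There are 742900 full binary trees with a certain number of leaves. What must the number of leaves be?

Full binary trees with L leaves are counted by C_{L−1}, and C_13 = 742900.
So the index is 13, and the number of leaves is 13 + 1 = 14.

14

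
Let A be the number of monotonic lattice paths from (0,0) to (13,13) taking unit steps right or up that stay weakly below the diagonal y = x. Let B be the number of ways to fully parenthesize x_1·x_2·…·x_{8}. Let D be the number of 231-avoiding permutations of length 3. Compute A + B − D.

743324

Monotone paths in an n×n grid that stay weakly below the diagonal are counted by C_n; here n = 13. So A = C_13 = 742900.
Parenthesizations of m factors correspond to full binary trees with m leaves, counted by C_{m−1}; m = 8 gives C_7. So B = C_7 = 429.
Permutations of [n] avoiding any single length-3 pattern are counted by C_n; here n = 3. So D = C_3 = 5.
A + B − D = 742900 + 429 − 5 = 743324.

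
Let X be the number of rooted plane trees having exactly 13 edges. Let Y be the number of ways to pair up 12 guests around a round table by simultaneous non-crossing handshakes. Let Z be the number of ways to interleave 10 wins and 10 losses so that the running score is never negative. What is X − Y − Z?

A rooted plane tree with 13 edges has 14 nodes, and the count is C_13. So X = C_13 = 742900.
With 12 = 2·6 people, non-crossing handshake pairings are non-crossing perfect matchings on a circle, counted by C_6. So Y = C_6 = 132.
Reading a vote for the leader as '(' and for the other as ')' turns such a sequence into a balanced string of 10 pairs, so the count is C_10. So Z = C_10 = 16796.
X − Y − Z = 742900 − 132 − 16796 = 725972.

725972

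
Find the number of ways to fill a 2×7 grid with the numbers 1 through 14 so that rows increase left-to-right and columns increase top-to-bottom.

429

Standard Young tableaux of shape 2×n are counted by C_n; here n = 7.
C_7 = 429.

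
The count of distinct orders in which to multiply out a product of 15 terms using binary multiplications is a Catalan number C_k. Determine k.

Parenthesizations of m factors correspond to full binary trees with m leaves, counted by C_{m−1}; m = 15 gives C_14.

14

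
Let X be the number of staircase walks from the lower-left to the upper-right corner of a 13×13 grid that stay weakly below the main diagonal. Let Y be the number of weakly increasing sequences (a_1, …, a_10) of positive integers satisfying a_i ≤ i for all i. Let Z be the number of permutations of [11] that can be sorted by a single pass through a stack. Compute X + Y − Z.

700910

Sub-diagonal monotone paths from (0,0) to (13,13) biject with Dyck paths of semilength 13, giving C_13. So X = C_13 = 742900.
Such sub-staircase sequences of length n are counted by C_n; here n = 10. So Y = C_10 = 16796.
Stack-sortable permutations are exactly the 231-avoiding ones, counted by C_n; here n = 11. So Z = C_11 = 58786.
X + Y − Z = 742900 + 16796 − 58786 = 700910.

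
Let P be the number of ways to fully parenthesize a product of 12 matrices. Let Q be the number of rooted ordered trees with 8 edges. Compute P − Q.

Ways to associate a product of 12 factors correspond to binary trees on 12 leaves, so the count is C_11. So P = C_11 = 58786.
A rooted plane tree with 8 edges has 9 nodes, and the count is C_8. So Q = C_8 = 1430.
P − Q = 58786 − 1430 = 57356.

57356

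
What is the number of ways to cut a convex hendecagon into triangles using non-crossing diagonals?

The number of triangulations of an 11-gon is the Catalan number C_9 (index = sides − 2).
C_9 = C_8 · 2(2·8+1)/(8+2) = 1430 · 34/10 = 4862.

4862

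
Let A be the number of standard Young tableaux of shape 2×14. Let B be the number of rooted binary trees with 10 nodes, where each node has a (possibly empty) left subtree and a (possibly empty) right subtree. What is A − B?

2657644

By the hook-length formula (or a Dyck-path bijection), SYT of shape 2×14 number C_14. So A = C_14 = 2674440.
Binary trees (left/right distinguished) on n nodes are counted by C_n; here n = 10. So B = C_10 = 16796.
A − B = 2674440 − 16796 = 2657644.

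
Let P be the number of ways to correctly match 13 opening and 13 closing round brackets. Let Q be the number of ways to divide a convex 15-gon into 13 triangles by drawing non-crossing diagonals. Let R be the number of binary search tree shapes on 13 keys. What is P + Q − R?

742900

A balanced arrangement of 13 bracket pairs is a Dyck word of semilength 13, so the count is C_13. So P = C_13 = 742900.
A convex 15-gon is triangulated into 13 triangles, and the number of such triangulations is the Catalan number C_{15−2} = C_13. So Q = C_13 = 742900.
Binary trees (left/right distinguished) on n nodes are counted by C_n; here n = 13. So R = C_13 = 742900.
P + Q − R = 742900 + 742900 − 742900 = 742900.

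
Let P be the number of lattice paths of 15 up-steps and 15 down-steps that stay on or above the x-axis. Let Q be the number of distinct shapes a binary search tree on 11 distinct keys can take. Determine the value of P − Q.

9636059

A Dyck path with 15 up-steps and 15 down-steps has semilength 15, so there are C_15 of them. So P = C_15 = 9694845.
There are C_n binary search tree shapes on n keys; with n = 11 that is C_11. So Q = C_11 = 58786.
P − Q = 9694845 − 58786 = 9636059.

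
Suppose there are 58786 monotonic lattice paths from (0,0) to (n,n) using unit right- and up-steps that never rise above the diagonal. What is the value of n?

11

Such diagonal-avoiding paths in an n×n grid are counted by C_n. Since C_11 = 58786, the index is 11.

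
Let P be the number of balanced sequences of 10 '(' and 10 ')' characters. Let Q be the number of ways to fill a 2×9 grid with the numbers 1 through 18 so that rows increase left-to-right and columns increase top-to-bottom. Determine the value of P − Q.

11934

A balanced arrangement of 10 bracket pairs is a Dyck word of semilength 10, so the count is C_10. So P = C_10 = 16796.
Standard Young tableaux of shape 2×n are counted by C_n; here n = 9. So Q = C_9 = 4862.
P − Q = 16796 − 4862 = 11934.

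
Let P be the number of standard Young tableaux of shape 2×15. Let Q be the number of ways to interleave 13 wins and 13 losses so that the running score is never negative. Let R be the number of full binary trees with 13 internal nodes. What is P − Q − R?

8209045

Standard Young tableaux of shape 2×n are counted by C_n; here n = 15. So P = C_15 = 9694845.
Ballot sequences with n votes each where one side never trails are Dyck words, counted by C_n; here n = 13. So Q = C_13 = 742900.
Full binary trees with n internal nodes are counted by C_n; here n = 13. So R = C_13 = 742900.
P − Q − R = 9694845 − 742900 − 742900 = 8209045.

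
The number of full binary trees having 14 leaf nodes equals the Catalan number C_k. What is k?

13

A full binary tree with L leaves has L−1 internal nodes and is counted by C_{L−1}; L = 14 gives C_13.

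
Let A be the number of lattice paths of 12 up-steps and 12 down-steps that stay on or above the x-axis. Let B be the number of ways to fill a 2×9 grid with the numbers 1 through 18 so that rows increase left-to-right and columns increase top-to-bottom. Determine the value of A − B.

Paths of 12 up- and 12 down-steps that never dip below the axis are Dyck paths; their count is C_12. So A = C_12 = 208012.
By the hook-length formula (or a Dyck-path bijection), SYT of shape 2×9 number C_9. So B = C_9 = 4862.
A − B = 208012 − 4862 = 203150.

203150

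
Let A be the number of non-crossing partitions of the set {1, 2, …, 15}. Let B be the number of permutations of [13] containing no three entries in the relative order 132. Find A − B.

Non-crossing partitions of an n-element set are counted by C_n; here n = 15. So A = C_15 = 9694845.
Permutations of [n] avoiding any single length-3 pattern are counted by C_n; here n = 13. So B = C_13 = 742900.
A − B = 9694845 − 742900 = 8951945.

8951945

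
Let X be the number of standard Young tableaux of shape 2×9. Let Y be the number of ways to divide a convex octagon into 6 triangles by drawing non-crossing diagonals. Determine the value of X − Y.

4730

By the hook-length formula (or a Dyck-path bijection), SYT of shape 2×9 number C_9. So X = C_9 = 4862.
The number of triangulations of an 8-gon is the Catalan number C_6 (index = sides − 2). So Y = C_6 = 132.
X − Y = 4862 − 132 = 4730.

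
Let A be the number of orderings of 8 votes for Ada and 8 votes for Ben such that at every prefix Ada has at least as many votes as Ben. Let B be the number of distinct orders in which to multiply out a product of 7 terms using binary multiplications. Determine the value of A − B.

Reading a vote for the leader as '(' and for the other as ')' turns such a sequence into a balanced string of 8 pairs, so the count is C_8. So A = C_8 = 1430.
Ways to associate a product of 7 factors correspond to binary trees on 7 leaves, so the count is C_6. So B = C_6 = 132.
A − B = 1430 − 132 = 1298.

1298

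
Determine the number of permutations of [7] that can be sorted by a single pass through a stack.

By Knuth's characterisation, the stack-sortable permutations of length 7 are the 231-avoiders, numbering C_7.
C_7 = 429.

429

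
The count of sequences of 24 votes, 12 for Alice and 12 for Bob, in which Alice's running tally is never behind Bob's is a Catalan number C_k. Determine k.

Reading a vote for the leader as '(' and for the other as ')' turns such a sequence into a balanced string of 12 pairs, so the count is C_12.

12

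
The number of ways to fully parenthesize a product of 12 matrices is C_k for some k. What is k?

Bracketing 12 factors into binary products is counted by C_{12−1} = C_11.

11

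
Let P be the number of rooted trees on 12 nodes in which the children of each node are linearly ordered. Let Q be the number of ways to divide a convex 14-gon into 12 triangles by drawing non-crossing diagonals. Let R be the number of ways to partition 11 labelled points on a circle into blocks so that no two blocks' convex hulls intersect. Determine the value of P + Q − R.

208012

A rooted plane tree on 12 nodes has 11 edges, and such trees are counted by C_11. So P = C_11 = 58786.
A convex 14-gon is triangulated into 12 triangles, and the number of such triangulations is the Catalan number C_{14−2} = C_12. So Q = C_12 = 208012.
The non-crossing partitions of [11] form a lattice of size C_11. So R = C_11 = 58786.
P + Q − R = 58786 + 208012 − 58786 = 208012.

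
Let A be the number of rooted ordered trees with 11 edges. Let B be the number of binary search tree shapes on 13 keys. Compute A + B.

801686

A rooted plane tree with 11 edges has 12 nodes, and the count is C_11. So A = C_11 = 58786.
There are C_n binary search tree shapes on n keys; with n = 13 that is C_13. So B = C_13 = 742900.
A + B = 58786 + 742900 = 801686.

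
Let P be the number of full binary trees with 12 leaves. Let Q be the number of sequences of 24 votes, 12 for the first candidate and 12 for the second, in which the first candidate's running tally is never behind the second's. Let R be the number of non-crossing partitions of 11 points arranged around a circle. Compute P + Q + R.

325584

A full binary tree with L leaves has L−1 internal nodes and is counted by C_{L−1}; L = 12 gives C_11. So P = C_11 = 58786.
Reading a vote for the leader as '(' and for the other as ')' turns such a sequence into a balanced string of 12 pairs, so the count is C_12. So Q = C_12 = 208012.
Non-crossing partitions of an n-element set are counted by C_n; here n = 11. So R = C_11 = 58786.
P + Q + R = 58786 + 208012 + 58786 = 325584.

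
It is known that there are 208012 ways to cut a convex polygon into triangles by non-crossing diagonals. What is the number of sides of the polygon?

Triangulations of a convex m-gon are counted by C_{m−2}, and C_12 = 208012.
So m − 2 = 12, giving m = 14 sides.

14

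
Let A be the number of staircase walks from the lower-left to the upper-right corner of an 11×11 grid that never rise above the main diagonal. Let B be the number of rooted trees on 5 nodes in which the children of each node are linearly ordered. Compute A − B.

58772

Sub-diagonal monotone paths from (0,0) to (11,11) biject with Dyck paths of semilength 11, giving C_11. So A = C_11 = 58786.
A rooted plane tree on 5 nodes has 4 edges, and such trees are counted by C_4. So B = C_4 = 14.
A − B = 58786 − 14 = 58772.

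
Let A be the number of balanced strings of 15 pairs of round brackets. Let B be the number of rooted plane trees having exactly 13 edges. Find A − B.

8951945

Balanced strings of n pairs of brackets are counted by C_n; here n = 15. So A = C_15 = 9694845.
A rooted plane tree with 13 edges has 14 nodes, and the count is C_13. So B = C_13 = 742900.
A − B = 9694845 − 742900 = 8951945.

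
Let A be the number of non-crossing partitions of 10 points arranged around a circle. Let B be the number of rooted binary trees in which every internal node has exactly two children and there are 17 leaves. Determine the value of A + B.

The non-crossing partitions of [10] form a lattice of size C_10. So A = C_10 = 16796.
A full binary tree with L leaves has L−1 internal nodes and is counted by C_{L−1}; L = 17 gives C_16. So B = C_16 = 35357670.
A + B = 16796 + 35357670 = 35374466.

35374466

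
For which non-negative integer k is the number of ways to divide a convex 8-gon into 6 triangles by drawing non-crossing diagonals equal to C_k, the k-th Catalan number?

A convex 8-gon is triangulated into 6 triangles, and the number of such triangulations is the Catalan number C_{8−2} = C_6.

6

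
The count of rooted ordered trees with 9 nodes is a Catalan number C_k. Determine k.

A rooted plane tree on 9 nodes has 8 edges, and such trees are counted by C_8.

8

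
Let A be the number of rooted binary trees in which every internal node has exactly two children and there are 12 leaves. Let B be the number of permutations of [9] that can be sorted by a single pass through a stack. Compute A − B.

53924

A full binary tree with L leaves has L−1 internal nodes and is counted by C_{L−1}; L = 12 gives C_11. So A = C_11 = 58786.
Stack-sortable permutations are exactly the 231-avoiding ones, counted by C_n; here n = 9. So B = C_9 = 4862.
A − B = 58786 − 4862 = 53924.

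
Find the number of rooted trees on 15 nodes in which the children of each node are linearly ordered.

Rooted ordered (plane) trees on m nodes have m−1 edges and are counted by C_{m−1}; m = 15 gives C_14.
C_14 = C_13 · 2(2·13+1)/(13+2) = 742900 · 54/15 = 2674440.

2674440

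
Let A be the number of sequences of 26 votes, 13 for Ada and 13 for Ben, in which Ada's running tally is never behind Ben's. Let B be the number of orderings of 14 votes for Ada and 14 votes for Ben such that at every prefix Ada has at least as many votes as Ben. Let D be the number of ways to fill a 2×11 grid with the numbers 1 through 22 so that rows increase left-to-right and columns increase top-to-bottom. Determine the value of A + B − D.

Ballot sequences with n votes each where one side never trails are Dyck words, counted by C_n; here n = 13. So A = C_13 = 742900.
Ballot sequences with n votes each where one side never trails are Dyck words, counted by C_n; here n = 14. So B = C_14 = 2674440.
Standard Young tableaux of shape 2×n are counted by C_n; here n = 11. So D = C_11 = 58786.
A + B − D = 742900 + 2674440 − 58786 = 3358554.

3358554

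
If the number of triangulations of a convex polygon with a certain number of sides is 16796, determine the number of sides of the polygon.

12

Triangulations of a convex m-gon are counted by C_{m−2}; 16796 = C_10.
So m − 2 = 10, giving m = 12 sides.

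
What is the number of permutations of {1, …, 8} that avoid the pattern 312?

For any fixed pattern of length 3, the pattern-avoiding permutations of [8] number C_8.
C_8 = C_7 · 2(2·7+1)/(7+2) = 429 · 30/9 = 1430.

1430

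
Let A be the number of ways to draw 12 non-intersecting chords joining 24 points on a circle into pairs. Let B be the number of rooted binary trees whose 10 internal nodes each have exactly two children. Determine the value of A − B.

Non-crossing perfect matchings of 2n points on a circle are counted by C_n; with 24 points, n = 12. So A = C_12 = 208012.
The number of full binary trees on 10 internal nodes is the Catalan number C_10. So B = C_10 = 16796.
A − B = 208012 − 16796 = 191216.

191216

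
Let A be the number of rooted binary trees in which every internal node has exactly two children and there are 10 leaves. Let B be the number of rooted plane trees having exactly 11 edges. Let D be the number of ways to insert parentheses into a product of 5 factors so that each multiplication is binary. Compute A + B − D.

63634

A full binary tree with L leaves has L−1 internal nodes and is counted by C_{L−1}; L = 10 gives C_9. So A = C_9 = 4862.
A rooted plane tree with 11 edges has 12 nodes, and the count is C_11. So B = C_11 = 58786.
Ways to associate a product of 5 factors correspond to binary trees on 5 leaves, so the count is C_4. So D = C_4 = 14.
A + B − D = 4862 + 58786 − 14 = 63634.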